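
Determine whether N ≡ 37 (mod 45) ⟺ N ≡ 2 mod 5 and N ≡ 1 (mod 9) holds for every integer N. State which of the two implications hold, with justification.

Forward direction. Suppose N ≡ 37 (mod 45); write N = 45j + 37. Since 5 ∣ 45, reducing mod 5 gives N ≡ 37 ≡ 2 (mod 5); since 9 ∣ 45, reducing mod 9 gives N ≡ 37 ≡ 1 (mod 9).

Converse. If N ≡ 2 (mod 5) and N ≡ 1 (mod 9), then by the Chinese remainder theorem N ≡ 37 (mod 45). This is exactly N ≡ 37 (mod 45).

The biconditional holds.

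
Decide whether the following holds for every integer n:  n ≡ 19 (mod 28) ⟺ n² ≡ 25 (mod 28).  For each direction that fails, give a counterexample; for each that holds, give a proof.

Forward direction. Suppose n ≡ 19 (mod 28). Write n = 28j + 19. Then (28j + 19)² = 784j² + 1064j + 361 = 28(28j² + 38j + 12) + 25, so n² ≡ 25 (mod 28).

Converse. This fails: take n = 5. Then 5² = 25 ≡ 25 (mod 28), yet 5 ≡ 5 (mod 28), not 19.

Only the forward implication holds.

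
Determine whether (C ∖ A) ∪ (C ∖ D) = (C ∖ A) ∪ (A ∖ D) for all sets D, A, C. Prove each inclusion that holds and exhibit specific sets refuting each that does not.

(⊆) holds; (⊇) fails.

Forward inclusion. Let x ∈ (C ∖ A) ∪ (C ∖ D). Then either x ∈ C and x ∉ D, A; or x ∈ D ∩ C and x ∉ A; or x ∈ A ∩ C and x ∉ D. In each case x ∈ (C ∖ A) ∪ (A ∖ D), so (C ∖ A) ∪ (C ∖ D) ⊆ (C ∖ A) ∪ (A ∖ D).

Reverse inclusion. This inclusion fails. Take D = ∅, A = {1}, C = ∅; then 1 ∈ (C ∖ A) ∪ (A ∖ D) but 1 ∉ (C ∖ A) ∪ (C ∖ D).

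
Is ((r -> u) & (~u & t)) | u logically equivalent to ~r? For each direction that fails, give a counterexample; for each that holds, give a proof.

(⟹) This fails. Under u = T, t = F, r = T, the left side is true but the right side is false.

(⟸) This fails. Under u = F, t = F, r = F, the left side is false but the right side is true.

Both directions fail.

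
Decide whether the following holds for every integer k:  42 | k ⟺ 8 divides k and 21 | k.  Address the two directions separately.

(⇒) This fails: take k = 42. Certainly 42 ∣ 42, but 8 ∤ 42.

(⇐) Suppose 8 ∣ k and 21 ∣ k. Any common multiple of 8 and 21 is a multiple of their lcm; here gcd(8, 21) = 1, so lcm(8, 21) = 8·21 = 168, so 168 ∣ k. Since 42 ∣ 168, it follows that 42 ∣ k.

Not equivalent: only (⇐) holds.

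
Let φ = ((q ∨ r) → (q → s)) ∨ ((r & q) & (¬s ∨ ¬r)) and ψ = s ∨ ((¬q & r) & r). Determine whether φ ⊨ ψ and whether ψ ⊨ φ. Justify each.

Not equivalent: only (⇐) holds.

(⇒) This fails. Under r = F, s = F, q = F, the left side is true but the right side is false.

(⇐) Assume the antecedent. If r is true, the consequent reduces to true regardless of the other variables. If r is false, the antecedent forces (r = F, s = T, q = F) or (r = F, s = T, q = T), and the consequent holds there. Either way the consequent holds.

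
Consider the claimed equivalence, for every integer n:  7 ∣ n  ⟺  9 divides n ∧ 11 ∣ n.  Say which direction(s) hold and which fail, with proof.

Both directions fail.

(⇒) This fails: take n = 7. Certainly 7 ∣ 7, but 9 ∤ 7.

(⇐) This fails: take n = 99. Both 9 ∣ 99 and 11 ∣ 99, yet 99 is not a multiple of 7 (since 99 = 14·7 + 1), so 7 ∤ 99.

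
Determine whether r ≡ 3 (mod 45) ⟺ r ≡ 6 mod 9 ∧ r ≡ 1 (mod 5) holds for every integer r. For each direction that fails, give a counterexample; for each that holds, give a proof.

Neither implication holds.

Forward direction. This fails: r = 3 gives 3 ≡ 3 (mod 45) but 3 ≡ 3 (mod 9), so the conjunction on the right does not hold.

Converse. This fails: r = 6 satisfies both congruences on the right (6 ≡ 6 mod 9 and 6 ≡ 1 mod 5) yet 6 ≡ 6 (mod 45), not 3.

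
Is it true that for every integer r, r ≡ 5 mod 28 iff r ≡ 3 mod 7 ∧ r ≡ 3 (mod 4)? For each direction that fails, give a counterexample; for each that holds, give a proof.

(⇒) This fails: r = 5 gives 5 ≡ 5 (mod 28) but 5 ≡ 5 (mod 7), so the conjunction on the right does not hold.

(⇐) This fails: r = 3 satisfies both congruences on the right (3 ≡ 3 mod 7 and 3 ≡ 3 mod 4) yet 3 ≡ 3 (mod 28), not 5.

Both directions fail.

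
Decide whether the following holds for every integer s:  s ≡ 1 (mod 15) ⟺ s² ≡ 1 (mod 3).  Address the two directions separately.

Only the forward direction holds.

Converse. This fails: take s = 2. Then 2² = 4 ≡ 1 (mod 3), yet 2 ≡ 2 (mod 15), not 1.

Forward direction. Suppose s ≡ 1 (mod 15). Then s² ≡ 1² = 1 (mod 15), and since 3 ∣ 15, also s² ≡ 1 (mod 3).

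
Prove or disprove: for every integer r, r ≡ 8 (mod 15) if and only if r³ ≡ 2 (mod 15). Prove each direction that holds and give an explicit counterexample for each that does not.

[⇒] Suppose r ≡ 8 (mod 15). Write r = 15j + 8. Then (15j + 8)³ = 3375j³ + 5400j² + 2880j + 512 = 15(225j³ + 360j² + 192j + 34) + 2, so r³ ≡ 2 (mod 15).

[⇐] Conversely, suppose r³ ≡ 2 (mod 15). The only residue r in {0, …, 14} with r³ ≡ 2 (mod 15) is r = 8, so r ≡ 8 (mod 15).

Equivalent; both directions hold.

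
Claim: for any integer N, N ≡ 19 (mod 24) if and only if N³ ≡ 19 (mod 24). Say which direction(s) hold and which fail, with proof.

[⇒] Suppose N ≡ 19 (mod 24). Write N = 24j + 19. Then (24j + 19)³ = 13824j³ + 32832j² + 25992j + 6859 = 24(576j³ + 1368j² + 1083j + 285) + 19, so N³ ≡ 19 (mod 24).

[⇐] Conversely, suppose N³ ≡ 19 (mod 24). The only residue r in {0, …, 23} with r³ ≡ 19 (mod 24) is r = 19, so N ≡ 19 (mod 24).

The biconditional holds.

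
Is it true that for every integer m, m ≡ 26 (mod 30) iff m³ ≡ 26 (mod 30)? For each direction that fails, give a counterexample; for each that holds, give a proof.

Both implications hold.

[⇐] Suppose m³ ≡ 26 (mod 30). The only residue r in {0, …, 29} with r³ ≡ 26 (mod 30) is r = 26, so m ≡ 26 (mod 30).

[⇒] Suppose m ≡ 26 (mod 30). Write m = 30j + 26. Then (30j + 26)³ = 27000j³ + 70200j² + 60840j + 17576 = 30(900j³ + 2340j² + 2028j + 585) + 26, so m³ ≡ 26 (mod 30).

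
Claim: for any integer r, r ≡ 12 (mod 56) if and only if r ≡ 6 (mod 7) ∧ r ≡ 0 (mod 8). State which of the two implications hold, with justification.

(⇒) fails and (⇐) fails.

[⇒] This fails: r = 12 gives 12 ≡ 12 (mod 56) but 12 ≡ 5 (mod 7), so the conjunction on the right does not hold.

[⇐] This fails: r = 48 satisfies both congruences on the right (48 ≡ 6 mod 7 and 48 ≡ 0 mod 8) yet 48 ≡ 48 (mod 56), not 12.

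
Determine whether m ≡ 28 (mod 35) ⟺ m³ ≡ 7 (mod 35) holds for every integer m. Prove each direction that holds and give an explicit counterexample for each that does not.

[⇒] Suppose m ≡ 28 (mod 35). Write m = 35j + 28. Then (35j + 28)³ = 42875j³ + 102900j² + 82320j + 21952 = 35(1225j³ + 2940j² + 2352j + 627) + 7, so m³ ≡ 7 (mod 35).

[⇐] Conversely, suppose m³ ≡ 7 (mod 35). The only residue r in {0, …, 34} with r³ ≡ 7 (mod 35) is r = 28, so m ≡ 28 (mod 35).

Both implications hold.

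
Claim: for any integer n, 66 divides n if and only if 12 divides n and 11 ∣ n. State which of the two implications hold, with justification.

(⇒) fails; (⇐) holds.

(⟹) This fails: take n = 66. Certainly 66 ∣ 66, but 12 ∤ 66.

(⟸) Suppose 12 ∣ n and 11 ∣ n. Any common multiple of 12 and 11 is a multiple of their lcm; here gcd(12, 11) = 1, so lcm(12, 11) = 12·11 = 132, so 132 ∣ n. Since 66 ∣ 132, it follows that 66 ∣ n.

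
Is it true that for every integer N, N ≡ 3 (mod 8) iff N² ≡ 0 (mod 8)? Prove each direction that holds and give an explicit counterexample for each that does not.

(⇒) fails and (⇐) fails.

(→) This fails: take N = 3. Then 3 ≡ 3 (mod 8), but 3² = 9 ≡ 1 (mod 8), not 0.

(←) This fails: take N = 0. Then 0² = 0 ≡ 0 (mod 8), yet 0 ≡ 0 (mod 8), not 3.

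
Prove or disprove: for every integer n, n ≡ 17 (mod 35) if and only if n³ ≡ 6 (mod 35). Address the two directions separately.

[⇒] This fails: take n = 17. Then 17 ≡ 17 (mod 35), but 17³ = 4913 ≡ 13 (mod 35), not 6.

[⇐] This fails: take n = 6. Then 6³ = 216 ≡ 6 (mod 35), yet 6 ≡ 6 (mod 35), not 17.

(⇒) fails and (⇐) fails.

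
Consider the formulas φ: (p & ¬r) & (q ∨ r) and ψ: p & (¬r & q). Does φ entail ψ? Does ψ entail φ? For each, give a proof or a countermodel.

Both directions hold.

Forward direction. Assume the antecedent. If r is true, the antecedent cannot hold. If r is false, the antecedent forces (r = F, q = T, p = T), and p & (¬r & q) holds there. Either way p & (¬r & q) holds.

Converse. Assume the antecedent. If r is true, the antecedent cannot hold. If r is false, the antecedent forces (r = F, q = T, p = T), and (p & ¬r) & (q ∨ r) holds there. Either way (p & ¬r) & (q ∨ r) holds.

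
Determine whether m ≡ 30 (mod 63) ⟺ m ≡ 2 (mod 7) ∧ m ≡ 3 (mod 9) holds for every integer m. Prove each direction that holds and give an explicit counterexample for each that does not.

Both directions hold; the statement is true.

(⇒) Suppose m ≡ 30 (mod 63); write m = 63j + 30. Since 7 ∣ 63, reducing mod 7 gives m ≡ 30 ≡ 2 (mod 7); since 9 ∣ 63, reducing mod 9 gives m ≡ 30 ≡ 3 (mod 9).

(⇐) Conversely, if m ≡ 2 (mod 7) and m ≡ 3 (mod 9), then by the Chinese remainder theorem m ≡ 30 (mod 63). This is exactly m ≡ 30 (mod 63).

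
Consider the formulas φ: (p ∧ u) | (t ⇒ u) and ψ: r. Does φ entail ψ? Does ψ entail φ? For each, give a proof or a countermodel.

(→) This fails. Under u = F, p = F, t = F, r = F, the left side is true but the right side is false.

(←) This fails. Under u = F, p = F, t = T, r = T, the left side is false but the right side is true.

Neither direction holds.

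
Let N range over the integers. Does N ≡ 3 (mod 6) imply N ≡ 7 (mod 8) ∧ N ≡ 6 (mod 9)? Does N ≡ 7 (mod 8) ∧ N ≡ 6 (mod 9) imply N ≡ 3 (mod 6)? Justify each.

Only the reverse direction holds.

[⇒] This fails: N = 33 gives 33 ≡ 3 (mod 6) but 33 ≡ 1 (mod 8), so the conjunction on the right does not hold.

[⇐] Conversely, if N ≡ 7 (mod 8) and N ≡ 6 (mod 9), then by the Chinese remainder theorem N ≡ 15 (mod 72). Since 15 ≡ 3 (mod 6) and 6 ∣ 72, we get N ≡ 3 (mod 6).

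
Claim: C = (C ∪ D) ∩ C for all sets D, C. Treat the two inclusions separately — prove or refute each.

(⟸) Let x ∈ (C ∪ D) ∩ C. Then either x ∈ C and x ∉ D; or x ∈ D ∩ C. In each case x ∈ C, so (C ∪ D) ∩ C ⊆ C.

(⟹) Let x ∈ C. Then either x ∈ C and x ∉ D; or x ∈ D ∩ C. In each case x ∈ (C ∪ D) ∩ C, so C ⊆ (C ∪ D) ∩ C.

Both inclusions hold; the sets are equal.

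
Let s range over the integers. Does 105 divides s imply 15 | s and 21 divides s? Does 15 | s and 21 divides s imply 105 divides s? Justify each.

[⇐] Suppose 15 ∣ s and 21 ∣ s. Any common multiple of 15 and 21 is a multiple of their lcm; here lcm(15, 21) = 15·21/gcd(15, 21) = 315/3 = 105, so 105 ∣ s.

[⇒] If 105 ∣ s, write s = 105q. Since 105 = 7·15, s = 15·(7q), so 15 ∣ s; and since 105 = 5·21, s = 21·(5q), so 21 ∣ s.

The biconditional holds.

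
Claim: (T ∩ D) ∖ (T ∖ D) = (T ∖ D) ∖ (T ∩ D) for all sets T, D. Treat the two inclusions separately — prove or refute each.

(⊆) This inclusion fails. Take T = {1}, D = {1}; then 1 ∈ (T ∩ D) ∖ (T ∖ D) but 1 ∉ (T ∖ D) ∖ (T ∩ D).

(⊇) This inclusion fails. Take T = {1}, D = ∅; then 1 ∈ (T ∖ D) ∖ (T ∩ D) but 1 ∉ (T ∩ D) ∖ (T ∖ D).

Both inclusions fail.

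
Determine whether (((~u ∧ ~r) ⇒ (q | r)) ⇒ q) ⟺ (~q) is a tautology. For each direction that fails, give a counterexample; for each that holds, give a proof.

Neither implication holds.

[⇒] This fails. Under u = F, r = F, q = T, the left side is true but the right side is false.

[⇐] This fails. Under u = T, r = F, q = F, the left side is false but the right side is true.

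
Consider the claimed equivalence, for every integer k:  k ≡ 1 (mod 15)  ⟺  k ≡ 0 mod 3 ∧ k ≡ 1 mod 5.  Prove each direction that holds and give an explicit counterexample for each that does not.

Neither direction holds.

(⇒) This fails: k = 1 gives 1 ≡ 1 (mod 15) but 1 ≡ 1 (mod 3), so the conjunction on the right does not hold.

(⇐) This fails: k = 6 satisfies both congruences on the right (6 ≡ 0 mod 3 and 6 ≡ 1 mod 5) yet 6 ≡ 6 (mod 15), not 1.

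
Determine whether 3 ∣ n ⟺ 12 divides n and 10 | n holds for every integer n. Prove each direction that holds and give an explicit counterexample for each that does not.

(→) This fails: take n = 3. Certainly 3 ∣ 3, but 12 ∤ 3.

(←) Suppose 12 ∣ n and 10 ∣ n. Any common multiple of 12 and 10 is a multiple of their lcm; here lcm(12, 10) = 12·10/gcd(12, 10) = 120/2 = 60, so 60 ∣ n. Since 3 ∣ 60, it follows that 3 ∣ n.

Not equivalent: only (⇐) holds.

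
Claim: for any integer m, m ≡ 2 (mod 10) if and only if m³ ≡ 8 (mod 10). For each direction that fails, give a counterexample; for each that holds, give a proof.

The biconditional holds.

Converse. Suppose m³ ≡ 8 (mod 10). The only residue r in {0, …, 9} with r³ ≡ 8 (mod 10) is r = 2, so m ≡ 2 (mod 10).

Forward direction. Suppose m ≡ 2 (mod 10). Write m = 10j + 2. Then (10j + 2)³ = 1000j³ + 600j² + 120j + 8 = 10(100j³ + 60j² + 12j) + 8, so m³ ≡ 8 (mod 10).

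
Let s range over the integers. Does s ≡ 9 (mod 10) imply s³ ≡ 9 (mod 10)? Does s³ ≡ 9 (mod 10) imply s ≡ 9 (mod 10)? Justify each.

(⟸) Suppose s³ ≡ 9 (mod 10). The only residue r in {0, …, 9} with r³ ≡ 9 (mod 10) is r = 9, so s ≡ 9 (mod 10).

(⟹) Suppose s ≡ 9 (mod 10). Write s = 10j + 9. Then (10j + 9)³ = 1000j³ + 2700j² + 2430j + 729 = 10(100j³ + 270j² + 243j + 72) + 9, so s³ ≡ 9 (mod 10).

Both directions hold; the statement is true.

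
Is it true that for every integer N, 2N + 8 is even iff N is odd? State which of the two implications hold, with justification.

(⟹) This fails: take N = 4. Then 2N + 8 = 16, which is even, yet N = 4 is even, not odd.

(⟸) Suppose N is odd. Since 2 is even, 2N is even for every N, so 2N + 8 has the same parity as 8, which is even. Hence 2N + 8 is even.

Only the reverse direction holds.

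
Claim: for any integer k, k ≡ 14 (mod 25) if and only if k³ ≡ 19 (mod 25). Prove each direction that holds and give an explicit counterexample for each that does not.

(⟹) Suppose k ≡ 14 (mod 25). Write k = 25j + 14. Then (25j + 14)³ = 15625j³ + 26250j² + 14700j + 2744 = 25(625j³ + 1050j² + 588j + 109) + 19, so k³ ≡ 19 (mod 25).

(⟸) Conversely, suppose k³ ≡ 19 (mod 25). The only residue r in {0, …, 24} with r³ ≡ 19 (mod 25) is r = 14, so k ≡ 14 (mod 25).

Equivalent; both directions hold.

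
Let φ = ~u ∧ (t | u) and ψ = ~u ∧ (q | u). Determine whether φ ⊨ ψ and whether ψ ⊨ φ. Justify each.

(→) This fails. Under u = F, q = F, t = T, the left side is true but the right side is false.

(←) This fails. Under u = F, q = T, t = F, the left side is false but the right side is true.

(⇒) fails and (⇐) fails.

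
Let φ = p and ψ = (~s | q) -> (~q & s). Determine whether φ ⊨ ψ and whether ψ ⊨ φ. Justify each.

[⇒] This fails. Under q = F, s = F, p = T, the left side is true but the right side is false.

[⇐] This fails. Under q = F, s = T, p = F, the left side is false but the right side is true.

Both directions fail.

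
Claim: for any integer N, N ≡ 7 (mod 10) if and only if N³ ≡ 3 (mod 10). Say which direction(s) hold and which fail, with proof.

Both implications hold.

[⇒] Suppose N ≡ 7 (mod 10). Write N = 10j + 7. Then (10j + 7)³ = 1000j³ + 2100j² + 1470j + 343 = 10(100j³ + 210j² + 147j + 34) + 3, so N³ ≡ 3 (mod 10).

[⇐] Conversely, suppose N³ ≡ 3 (mod 10). The only residue r in {0, …, 9} with r³ ≡ 3 (mod 10) is r = 7, so N ≡ 7 (mod 10).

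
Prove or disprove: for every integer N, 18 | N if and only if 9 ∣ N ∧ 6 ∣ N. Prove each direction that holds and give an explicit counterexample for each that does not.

Both directions hold.

(⇒) If 18 ∣ N, write N = 18q. Since 18 = 2·9, N = 9·(2q), so 9 ∣ N; and since 18 = 3·6, N = 6·(3q), so 6 ∣ N.

(⇐) Suppose 9 ∣ N and 6 ∣ N. Any common multiple of 9 and 6 is a multiple of their lcm; here lcm(9, 6) = 9·6/gcd(9, 6) = 54/3 = 18, so 18 ∣ N.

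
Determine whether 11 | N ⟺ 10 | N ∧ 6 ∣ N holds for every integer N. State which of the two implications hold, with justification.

Neither implication holds.

Forward direction. This fails: take N = 11. Certainly 11 ∣ 11, but 10 ∤ 11.

Converse. This fails: take N = 30. Both 10 ∣ 30 and 6 ∣ 30, yet 30 is not a multiple of 11 (since 30 = 2·11 + 8), so 11 ∤ 30.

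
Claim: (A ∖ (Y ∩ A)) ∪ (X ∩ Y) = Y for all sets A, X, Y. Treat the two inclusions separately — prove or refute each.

Neither inclusion holds.

Forward inclusion. This inclusion fails. Take A = {1}, X = ∅, Y = ∅; then 1 ∈ (A ∖ (Y ∩ A)) ∪ (X ∩ Y) but 1 ∉ Y.

Reverse inclusion. This inclusion fails. Take A = ∅, X = ∅, Y = {1}; then 1 ∈ Y but 1 ∉ (A ∖ (Y ∩ A)) ∪ (X ∩ Y).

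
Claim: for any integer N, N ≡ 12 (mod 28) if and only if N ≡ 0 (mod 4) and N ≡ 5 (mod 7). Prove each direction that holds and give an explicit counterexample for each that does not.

(→) Suppose N ≡ 12 (mod 28); write N = 28j + 12. Since 4 ∣ 28, reducing mod 4 gives N ≡ 12 ≡ 0 (mod 4); since 7 ∣ 28, reducing mod 7 gives N ≡ 12 ≡ 5 (mod 7).

(←) Conversely, if N ≡ 0 (mod 4) and N ≡ 5 (mod 7), then by the Chinese remainder theorem N ≡ 12 (mod 28). This is exactly N ≡ 12 (mod 28).

Both directions hold; the statement is true.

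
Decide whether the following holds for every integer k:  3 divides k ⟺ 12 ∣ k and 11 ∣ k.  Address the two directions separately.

(⟹) This fails: take k = 3. Certainly 3 ∣ 3, but 12 ∤ 3.

(⟸) Suppose 12 ∣ k and 11 ∣ k. Any common multiple of 12 and 11 is a multiple of their lcm; here gcd(12, 11) = 1, so lcm(12, 11) = 12·11 = 132, so 132 ∣ k. Since 3 ∣ 132, it follows that 3 ∣ k.

Only the reverse direction holds.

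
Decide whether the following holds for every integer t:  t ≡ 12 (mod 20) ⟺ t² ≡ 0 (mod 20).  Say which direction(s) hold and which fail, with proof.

Neither direction holds.

(⇒) This fails: take t = 12. Then 12 ≡ 12 (mod 20), but 12² = 144 ≡ 4 (mod 20), not 0.

(⇐) This fails: take t = 0. Then 0² = 0 ≡ 0 (mod 20), yet 0 ≡ 0 (mod 20), not 12.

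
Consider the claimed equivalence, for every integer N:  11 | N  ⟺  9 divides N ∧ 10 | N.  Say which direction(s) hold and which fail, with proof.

(⟹) This fails: take N = 11. Certainly 11 ∣ 11, but 9 ∤ 11.

(⟸) This fails: take N = 90. Both 9 ∣ 90 and 10 ∣ 90, yet 90 is not a multiple of 11 (since 90 = 8·11 + 2), so 11 ∤ 90.

(⇒) fails and (⇐) fails.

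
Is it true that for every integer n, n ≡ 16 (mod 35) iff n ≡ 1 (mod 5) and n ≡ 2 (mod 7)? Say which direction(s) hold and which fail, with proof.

Equivalent; both directions hold.

(→) Suppose n ≡ 16 (mod 35); write n = 35j + 16. Since 5 ∣ 35, reducing mod 5 gives n ≡ 16 ≡ 1 (mod 5); since 7 ∣ 35, reducing mod 7 gives n ≡ 16 ≡ 2 (mod 7).

(←) Conversely, if n ≡ 1 (mod 5) and n ≡ 2 (mod 7), then by the Chinese remainder theorem n ≡ 16 (mod 35). This is exactly n ≡ 16 (mod 35).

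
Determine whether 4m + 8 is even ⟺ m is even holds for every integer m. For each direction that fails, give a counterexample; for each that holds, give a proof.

Forward direction. This fails: take m = 1. Then 4m + 8 = 12, which is even, yet m = 1 is odd, not even.

Converse. Suppose m is even. Since 4 is even, 4m is even for every m, so 4m + 8 has the same parity as 8, which is even. Hence 4m + 8 is even.

The forward direction fails; the converse holds.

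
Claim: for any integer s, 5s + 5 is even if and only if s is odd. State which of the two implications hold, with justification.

Both directions hold.

[⇒] Suppose 5s + 5 is even. Since 5 is odd, 5s and s have the same parity, so 5s + 5 ≡ s + 5 (mod 2). As 5 is odd, 5s + 5 is even exactly when s is odd. Thus s is odd.

[⇐] Conversely, suppose s is odd; write s = 2j + 1. Then 5s + 5 = 5·(2j + 1) + 5 = 2·5j + 10, which is even.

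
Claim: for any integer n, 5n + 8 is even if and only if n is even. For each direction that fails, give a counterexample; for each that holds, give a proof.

Both directions hold.

(⇒) Suppose 5n + 8 is even. Since 5 is odd, 5n and n have the same parity, so 5n + 8 ≡ n + 8 (mod 2). As 8 is even, 5n + 8 is even exactly when n is even. Thus n is even.

(⇐) Conversely, suppose n is even; write n = 2j. Then 5n + 8 = 5·(2j) + 8 = 2·5j + 8, which is even.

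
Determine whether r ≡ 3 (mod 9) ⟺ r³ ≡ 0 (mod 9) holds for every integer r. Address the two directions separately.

The forward direction holds; the converse fails.

Forward direction. Suppose r ≡ 3 (mod 9). Write r = 9j + 3. Then (9j + 3)³ = 729j³ + 729j² + 243j + 27 = 9(81j³ + 81j² + 27j + 3) + 0, so r³ ≡ 0 (mod 9).

Converse. This fails: take r = 0. Then 0³ = 0 ≡ 0 (mod 9), yet 0 ≡ 0 (mod 9), not 3.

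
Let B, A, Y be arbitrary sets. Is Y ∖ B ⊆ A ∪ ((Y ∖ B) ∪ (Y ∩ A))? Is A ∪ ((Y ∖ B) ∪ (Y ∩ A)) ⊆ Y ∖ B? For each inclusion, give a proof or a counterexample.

(⟹) Let x ∈ Y ∖ B. Then either x ∈ Y and x ∉ B, A; or x ∈ A ∩ Y and x ∉ B. In each case x ∈ A ∪ ((Y ∖ B) ∪ (Y ∩ A)), so Y ∖ B ⊆ A ∪ ((Y ∖ B) ∪ (Y ∩ A)).

(⟸) This inclusion fails. Take B = ∅, A = {1}, Y = ∅; then 1 ∈ A ∪ ((Y ∖ B) ∪ (Y ∩ A)) but 1 ∉ Y ∖ B.

Only the forward inclusion holds.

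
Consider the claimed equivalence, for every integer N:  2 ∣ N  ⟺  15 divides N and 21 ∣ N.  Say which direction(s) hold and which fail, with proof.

(⟹) This fails: take N = 2. Certainly 2 ∣ 2, but 15 ∤ 2.

(⟸) This fails: take N = 105. Both 15 ∣ 105 and 21 ∣ 105, yet 105 is not a multiple of 2 (since 105 = 52·2 + 1), so 2 ∤ 105.

Neither direction holds.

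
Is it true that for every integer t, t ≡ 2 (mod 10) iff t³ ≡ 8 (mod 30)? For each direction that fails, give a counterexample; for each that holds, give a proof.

(⇒) fails; (⇐) holds.

Forward direction. This fails: take t = 12. Then 12 ≡ 2 (mod 10), but 12³ = 1728 ≡ 18 (mod 30), not 8.

Converse. The residues r modulo 30 with r³ ≡ 8 (mod 30) are exactly {2}, and each is ≡ 2 (mod 10).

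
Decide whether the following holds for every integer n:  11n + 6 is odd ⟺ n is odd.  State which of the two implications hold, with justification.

Both directions hold; the statement is true.

[⇒] Suppose 11n + 6 is odd. Since 11 is odd, 11n and n have the same parity, so 11n + 6 ≡ n + 6 (mod 2). As 6 is even, 11n + 6 is odd exactly when n is odd. Thus n is odd.

[⇐] Conversely, suppose n is odd; write n = 2j + 1. Then 11n + 6 = 11·(2j + 1) + 6 = 2·11j + 17, which is odd.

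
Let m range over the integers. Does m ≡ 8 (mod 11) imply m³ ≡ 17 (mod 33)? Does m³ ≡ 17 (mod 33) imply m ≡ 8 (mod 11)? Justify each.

Only the converse holds.

Forward direction. This fails: take m = 19. Then 19 ≡ 8 (mod 11), but 19³ = 6859 ≡ 28 (mod 33), not 17.

Converse. The residues r modulo 33 with r³ ≡ 17 (mod 33) are exactly {8}, and each is ≡ 8 (mod 11).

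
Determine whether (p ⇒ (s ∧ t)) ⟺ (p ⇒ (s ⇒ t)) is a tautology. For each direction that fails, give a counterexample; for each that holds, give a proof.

Only the forward implication holds.

(→) Assume the antecedent. If t is true, p ⇒ (s ⇒ t) reduces to true regardless of the other variables. If t is false, the antecedent forces (s = F, t = F, p = F) or (s = T, t = F, p = F), and p ⇒ (s ⇒ t) holds there. Either way p ⇒ (s ⇒ t) holds.

(←) This fails. Under s = F, t = F, p = T, the left side is false but the right side is true.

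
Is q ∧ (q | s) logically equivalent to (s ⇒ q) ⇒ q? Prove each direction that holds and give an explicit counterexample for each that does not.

Only the forward implication holds.

(⟹) Assume the antecedent. If s is true, (s ⇒ q) ⇒ q reduces to true regardless of the other variables. If s is false, the antecedent forces (s = F, q = T), and (s ⇒ q) ⇒ q holds there. Either way (s ⇒ q) ⇒ q holds.

(⟸) This fails. Under s = T, q = F, the left side is false but the right side is true.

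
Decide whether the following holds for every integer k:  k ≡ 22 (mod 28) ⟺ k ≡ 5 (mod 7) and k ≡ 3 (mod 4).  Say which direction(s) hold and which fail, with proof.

Neither direction holds.

Forward direction. This fails: k = 22 gives 22 ≡ 22 (mod 28) but 22 ≡ 1 (mod 7), so the conjunction on the right does not hold.

Converse. This fails: k = 19 satisfies both congruences on the right (19 ≡ 5 mod 7 and 19 ≡ 3 mod 4) yet 19 ≡ 19 (mod 28), not 22.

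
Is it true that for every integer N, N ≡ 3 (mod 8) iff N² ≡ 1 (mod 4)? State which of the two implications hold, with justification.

(⟹) Suppose N ≡ 3 (mod 8). Then N² ≡ 3² = 9 (mod 8), and since 4 ∣ 8, also N² ≡ 1 (mod 4).

(⟸) This fails: take N = 1. Then 1² = 1 ≡ 1 (mod 4), yet 1 ≡ 1 (mod 8), not 3.

Not equivalent: only (⇒) holds.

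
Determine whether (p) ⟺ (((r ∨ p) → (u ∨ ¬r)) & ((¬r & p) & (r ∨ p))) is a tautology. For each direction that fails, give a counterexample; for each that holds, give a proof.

[⇐] Assume the antecedent. If r is true, the antecedent cannot hold. If r is false, the antecedent forces (r = F, u = F, p = T) or (r = F, u = T, p = T), and p holds there. Either way p holds.

[⇒] This fails. Under r = T, u = F, p = T, the left side is true but the right side is false.

Only the converse holds.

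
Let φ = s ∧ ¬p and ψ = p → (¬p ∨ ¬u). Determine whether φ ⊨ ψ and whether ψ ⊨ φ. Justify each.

The forward direction holds; the converse fails.

[⇒] Assume the antecedent. If p is true, the antecedent cannot hold. If p is false, p → (¬p ∨ ¬u) reduces to true regardless of the other variables. Either way p → (¬p ∨ ¬u) holds.

[⇐] This fails. Under p = F, s = F, u = F, the left side is false but the right side is true.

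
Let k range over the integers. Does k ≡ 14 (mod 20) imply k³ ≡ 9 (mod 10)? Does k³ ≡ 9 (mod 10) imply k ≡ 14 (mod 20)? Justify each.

Neither direction holds.

Forward direction. This fails: take k = 14. Then 14 ≡ 14 (mod 20), but 14³ = 2744 ≡ 4 (mod 10), not 9.

Converse. This fails: take k = 9. Then 9³ = 729 ≡ 9 (mod 10), yet 9 ≡ 9 (mod 20), not 14.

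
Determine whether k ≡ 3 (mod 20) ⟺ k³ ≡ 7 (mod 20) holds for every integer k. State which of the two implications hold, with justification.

(⇒) Suppose k ≡ 3 (mod 20). Write k = 20j + 3. Then (20j + 3)³ = 8000j³ + 3600j² + 540j + 27 = 20(400j³ + 180j² + 27j + 1) + 7, so k³ ≡ 7 (mod 20).

(⇐) Conversely, suppose k³ ≡ 7 (mod 20). The only residue r in {0, …, 19} with r³ ≡ 7 (mod 20) is r = 3, so k ≡ 3 (mod 20).

Equivalent; both directions hold.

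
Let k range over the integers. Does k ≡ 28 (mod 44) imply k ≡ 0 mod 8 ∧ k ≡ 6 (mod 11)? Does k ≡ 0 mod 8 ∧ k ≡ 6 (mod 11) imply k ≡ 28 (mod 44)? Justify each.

The forward direction fails; the converse holds.

Forward direction. This fails: k = 28 gives 28 ≡ 28 (mod 44) but 28 ≡ 4 (mod 8), so the conjunction on the right does not hold.

Converse. If k ≡ 0 (mod 8) and k ≡ 6 (mod 11), then by the Chinese remainder theorem k ≡ 72 (mod 88). Since 72 ≡ 28 (mod 44) and 44 ∣ 88, we get k ≡ 28 (mod 44).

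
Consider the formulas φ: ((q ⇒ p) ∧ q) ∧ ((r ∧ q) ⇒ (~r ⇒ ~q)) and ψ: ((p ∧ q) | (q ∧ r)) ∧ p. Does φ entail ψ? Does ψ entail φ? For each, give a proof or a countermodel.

(⇒) Assume the antecedent. If q is true, the antecedent forces (q = T, p = T, r = F) or (q = T, p = T, r = T), and ((p ∧ q) | (q ∧ r)) ∧ p holds there. If q is false, the antecedent cannot hold. Either way ((p ∧ q) | (q ∧ r)) ∧ p holds.

(⇐) Assume the antecedent. If q is true, the antecedent forces (q = T, p = T, r = F) or (q = T, p = T, r = T), and the consequent holds there. If q is false, the antecedent cannot hold. Either way the consequent holds.

Both directions hold.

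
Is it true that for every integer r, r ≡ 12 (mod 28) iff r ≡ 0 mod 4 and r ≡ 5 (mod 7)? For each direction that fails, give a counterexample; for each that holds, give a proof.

Forward direction. Suppose r ≡ 12 (mod 28); write r = 28j + 12. Since 4 ∣ 28, reducing mod 4 gives r ≡ 12 ≡ 0 (mod 4); since 7 ∣ 28, reducing mod 7 gives r ≡ 12 ≡ 5 (mod 7).

Converse. If r ≡ 0 (mod 4) and r ≡ 5 (mod 7), then by the Chinese remainder theorem r ≡ 12 (mod 28). This is exactly r ≡ 12 (mod 28).

Equivalent; both directions hold.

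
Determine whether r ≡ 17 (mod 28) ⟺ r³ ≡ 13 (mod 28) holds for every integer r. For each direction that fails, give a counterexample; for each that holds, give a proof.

Only the forward implication holds.

(⟹) Suppose r ≡ 17 (mod 28). Write r = 28j + 17. Then (28j + 17)³ = 21952j³ + 39984j² + 24276j + 4913 = 28(784j³ + 1428j² + 867j + 175) + 13, so r³ ≡ 13 (mod 28).

(⟸) This fails: take r = 5. Then 5³ = 125 ≡ 13 (mod 28), yet 5 ≡ 5 (mod 28), not 17.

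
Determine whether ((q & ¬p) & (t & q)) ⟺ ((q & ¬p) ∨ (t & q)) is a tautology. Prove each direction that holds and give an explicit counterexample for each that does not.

[⇒] Assume the antecedent. If q is true, the antecedent forces (q = T, p = F, t = T), and (q & ¬p) ∨ (t & q) holds there. If q is false, the antecedent cannot hold. Either way (q & ¬p) ∨ (t & q) holds.

[⇐] This fails. Under q = T, p = F, t = F, the left side is false but the right side is true.

Only the forward implication holds.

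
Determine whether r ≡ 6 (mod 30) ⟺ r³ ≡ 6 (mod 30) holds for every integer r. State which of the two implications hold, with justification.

Equivalent; both directions hold.

Forward direction. Suppose r ≡ 6 (mod 30). Write r = 30j + 6. Then (30j + 6)³ = 27000j³ + 16200j² + 3240j + 216 = 30(900j³ + 540j² + 108j + 7) + 6, so r³ ≡ 6 (mod 30).

Converse. Suppose r³ ≡ 6 (mod 30). The only residue r in {0, …, 29} with r³ ≡ 6 (mod 30) is r = 6, so r ≡ 6 (mod 30).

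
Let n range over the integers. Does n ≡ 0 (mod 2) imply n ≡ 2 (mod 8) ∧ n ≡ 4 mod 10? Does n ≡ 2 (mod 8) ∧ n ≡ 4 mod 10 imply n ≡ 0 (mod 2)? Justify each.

(→) This fails: n = 0 gives 0 ≡ 0 (mod 2) but 0 ≡ 0 (mod 8), so the conjunction on the right does not hold.

(←) Conversely, if n ≡ 2 (mod 8) and n ≡ 4 (mod 10), then by the Chinese remainder theorem n ≡ 34 (mod 40). Since 34 ≡ 0 (mod 2) and 2 ∣ 40, we get n ≡ 0 (mod 2).

Only the converse holds.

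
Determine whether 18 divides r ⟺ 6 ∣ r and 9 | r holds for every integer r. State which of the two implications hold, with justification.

Both directions hold; the statement is true.

(→) If 18 ∣ r, write r = 18q. Since 18 = 3·6, r = 6·(3q), so 6 ∣ r; and since 18 = 2·9, r = 9·(2q), so 9 ∣ r.

(←) Suppose 6 ∣ r and 9 ∣ r. Any common multiple of 6 and 9 is a multiple of their lcm; here lcm(6, 9) = 6·9/gcd(6, 9) = 54/3 = 18, so 18 ∣ r.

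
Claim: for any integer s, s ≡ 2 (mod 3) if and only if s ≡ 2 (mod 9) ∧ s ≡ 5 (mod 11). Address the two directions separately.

Only the reverse direction holds.

(→) This fails: s = 2 gives 2 ≡ 2 (mod 3) but 2 ≡ 2 (mod 11), so the conjunction on the right does not hold.

(←) Conversely, if s ≡ 2 (mod 9) and s ≡ 5 (mod 11), then by the Chinese remainder theorem s ≡ 38 (mod 99). Since 38 ≡ 2 (mod 3) and 3 ∣ 99, we get s ≡ 2 (mod 3).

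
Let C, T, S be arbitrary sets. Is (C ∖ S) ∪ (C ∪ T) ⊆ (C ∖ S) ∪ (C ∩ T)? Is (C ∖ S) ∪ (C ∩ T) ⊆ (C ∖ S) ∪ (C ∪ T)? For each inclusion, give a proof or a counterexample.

(⟹) This inclusion fails. Take C = ∅, T = {1}, S = ∅; then 1 ∈ (C ∖ S) ∪ (C ∪ T) but 1 ∉ (C ∖ S) ∪ (C ∩ T).

(⟸) Let x ∈ (C ∖ S) ∪ (C ∩ T). Then either x ∈ C and x ∉ T, S; or x ∈ C ∩ T and x ∉ S; or x ∈ C ∩ T ∩ S. In each case x ∈ (C ∖ S) ∪ (C ∪ T), so (C ∖ S) ∪ (C ∩ T) ⊆ (C ∖ S) ∪ (C ∪ T).

Only the reverse inclusion holds.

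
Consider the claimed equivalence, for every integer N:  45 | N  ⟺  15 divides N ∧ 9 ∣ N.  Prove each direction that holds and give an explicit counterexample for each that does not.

Converse. Suppose 15 ∣ N and 9 ∣ N. Any common multiple of 15 and 9 is a multiple of their lcm; here lcm(15, 9) = 15·9/gcd(15, 9) = 135/3 = 45, so 45 ∣ N.

Forward direction. If 45 ∣ N, write N = 45q. Since 45 = 3·15, N = 15·(3q), so 15 ∣ N; and since 45 = 5·9, N = 9·(5q), so 9 ∣ N.

Both directions hold; the statement is true.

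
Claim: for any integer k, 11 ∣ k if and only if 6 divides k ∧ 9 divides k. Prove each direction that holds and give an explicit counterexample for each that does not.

Neither implication holds.

(⇒) This fails: take k = 11. Certainly 11 ∣ 11, but 6 ∤ 11.

(⇐) This fails: take k = 18. Both 6 ∣ 18 and 9 ∣ 18, yet 18 is not a multiple of 11 (since 18 = 1·11 + 7), so 11 ∤ 18.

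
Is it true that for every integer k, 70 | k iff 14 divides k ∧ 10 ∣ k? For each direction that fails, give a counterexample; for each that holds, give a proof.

(⇐) Suppose 14 ∣ k and 10 ∣ k. Any common multiple of 14 and 10 is a multiple of their lcm; here lcm(14, 10) = 14·10/gcd(14, 10) = 140/2 = 70, so 70 ∣ k.

(⇒) If 70 ∣ k, write k = 70q. Since 70 = 5·14, k = 14·(5q), so 14 ∣ k; and since 70 = 7·10, k = 10·(7q), so 10 ∣ k.

Equivalent; both directions hold.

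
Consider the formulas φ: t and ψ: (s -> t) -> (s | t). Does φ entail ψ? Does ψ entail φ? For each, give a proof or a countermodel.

(→) Assume the antecedent. If t is true, (s -> t) -> (s | t) reduces to true regardless of the other variables. If t is false, the antecedent cannot hold. Either way (s -> t) -> (s | t) holds.

(←) This fails. Under t = F, s = T, the left side is false but the right side is true.

Only the forward implication holds.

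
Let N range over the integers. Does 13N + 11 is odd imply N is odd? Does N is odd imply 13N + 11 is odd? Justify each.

[⇒] This fails: N = 0 gives 13N + 11 = 11, which is odd, but 0 is even, not odd.

[⇐] This also fails: N = 7 is odd, but 13N + 11 = 102 is even, not odd.

Neither implication holds.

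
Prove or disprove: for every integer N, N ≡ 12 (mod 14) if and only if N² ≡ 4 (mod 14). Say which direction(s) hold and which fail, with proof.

[⇒] Suppose N ≡ 12 (mod 14). Write N = 14j + 12. Then (14j + 12)² = 196j² + 336j + 144 = 14(14j² + 24j + 10) + 4, so N² ≡ 4 (mod 14).

[⇐] This fails: take N = 2. Then 2² = 4 ≡ 4 (mod 14), yet 2 ≡ 2 (mod 14), not 12.

(⇒) holds; (⇐) fails.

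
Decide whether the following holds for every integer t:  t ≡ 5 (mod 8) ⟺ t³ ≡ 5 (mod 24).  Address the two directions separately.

The forward direction fails; the converse holds.

Forward direction. This fails: take t = 13. Then 13 ≡ 5 (mod 8), but 13³ = 2197 ≡ 13 (mod 24), not 5.

Converse. The residues r modulo 24 with r³ ≡ 5 (mod 24) are exactly {5}, and each is ≡ 5 (mod 8).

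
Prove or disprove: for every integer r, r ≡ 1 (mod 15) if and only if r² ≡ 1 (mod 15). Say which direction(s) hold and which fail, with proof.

Only the forward direction holds.

[⇒] Suppose r ≡ 1 (mod 15). Write r = 15j + 1. Then (15j + 1)² = 225j² + 30j + 1 = 15(15j² + 2j) + 1, so r² ≡ 1 (mod 15).

[⇐] This fails: take r = 4. Then 4² = 16 ≡ 1 (mod 15), yet 4 ≡ 4 (mod 15), not 1.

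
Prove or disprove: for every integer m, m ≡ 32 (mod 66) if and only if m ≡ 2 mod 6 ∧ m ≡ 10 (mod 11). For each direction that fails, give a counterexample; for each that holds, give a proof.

The biconditional holds.

(→) Suppose m ≡ 32 (mod 66); write m = 66j + 32. Since 6 ∣ 66, reducing mod 6 gives m ≡ 32 ≡ 2 (mod 6); since 11 ∣ 66, reducing mod 11 gives m ≡ 32 ≡ 10 (mod 11).

(←) Conversely, if m ≡ 2 (mod 6) and m ≡ 10 (mod 11), then by the Chinese remainder theorem m ≡ 32 (mod 66). This is exactly m ≡ 32 (mod 66).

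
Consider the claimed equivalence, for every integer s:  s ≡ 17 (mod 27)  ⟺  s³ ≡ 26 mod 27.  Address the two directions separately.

(⟹) Suppose s ≡ 17 (mod 27). Write s = 27j + 17. Then (27j + 17)³ = 19683j³ + 37179j² + 23409j + 4913 = 27(729j³ + 1377j² + 867j + 181) + 26, so s³ ≡ 26 (mod 27).

(⟸) This fails: take s = 8. Then 8³ = 512 ≡ 26 (mod 27), yet 8 ≡ 8 (mod 27), not 17.

Only the forward implication holds.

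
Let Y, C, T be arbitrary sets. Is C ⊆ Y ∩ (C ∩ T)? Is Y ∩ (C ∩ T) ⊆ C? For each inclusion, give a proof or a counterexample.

(⊆) fails; (⊇) holds.

(⊆) This inclusion fails. Take Y = ∅, C = {1}, T = ∅; then 1 ∈ C but 1 ∉ Y ∩ (C ∩ T).

(⊇) Let x ∈ Y ∩ (C ∩ T). Then x ∈ Y ∩ C ∩ T, from which x ∈ C.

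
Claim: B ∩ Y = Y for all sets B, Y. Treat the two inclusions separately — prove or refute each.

The sets are not equal: only the forward inclusion holds.

(⊆) Let x ∈ B ∩ Y. Then x ∈ B ∩ Y, from which x ∈ Y.

(⊇) This inclusion fails. Take B = ∅, Y = {1}; then 1 ∈ Y but 1 ∉ B ∩ Y.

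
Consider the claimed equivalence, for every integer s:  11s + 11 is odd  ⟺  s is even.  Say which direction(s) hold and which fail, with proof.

Both implications hold.

Forward direction. Suppose 11s + 11 is odd. Since 11 is odd, 11s and s have the same parity, so 11s + 11 ≡ s + 11 (mod 2). As 11 is odd, 11s + 11 is odd exactly when s is even. Thus s is even.

Converse. Suppose s is even; write s = 2j. Then 11s + 11 = 11·(2j) + 11 = 2·11j + 11, which is odd.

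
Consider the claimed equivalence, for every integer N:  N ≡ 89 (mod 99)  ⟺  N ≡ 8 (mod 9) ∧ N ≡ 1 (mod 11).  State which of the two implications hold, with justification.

Equivalent; both directions hold.

[⇒] Suppose N ≡ 89 (mod 99); write N = 99j + 89. Since 9 ∣ 99, reducing mod 9 gives N ≡ 89 ≡ 8 (mod 9); since 11 ∣ 99, reducing mod 11 gives N ≡ 89 ≡ 1 (mod 11).

[⇐] Conversely, if N ≡ 8 (mod 9) and N ≡ 1 (mod 11), then by the Chinese remainder theorem N ≡ 89 (mod 99). This is exactly N ≡ 89 (mod 99).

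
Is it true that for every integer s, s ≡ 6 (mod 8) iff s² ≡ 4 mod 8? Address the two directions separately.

Only the forward direction holds.

(→) Suppose s ≡ 6 (mod 8). Write s = 8j + 6. Then (8j + 6)² = 64j² + 96j + 36 = 8(8j² + 12j + 4) + 4, so s² ≡ 4 (mod 8).

(←) This fails: take s = 2. Then 2² = 4 ≡ 4 (mod 8), yet 2 ≡ 2 (mod 8), not 6.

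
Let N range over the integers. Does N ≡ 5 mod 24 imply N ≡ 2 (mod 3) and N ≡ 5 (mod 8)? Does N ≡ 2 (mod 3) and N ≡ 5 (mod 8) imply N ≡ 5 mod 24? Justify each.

Both directions hold; the statement is true.

(⟹) Suppose N ≡ 5 (mod 24); write N = 24j + 5. Since 3 ∣ 24, reducing mod 3 gives N ≡ 5 ≡ 2 (mod 3); since 8 ∣ 24, reducing mod 8 gives N ≡ 5 (mod 8).

(⟸) Conversely, if N ≡ 2 (mod 3) and N ≡ 5 (mod 8), then by the Chinese remainder theorem N ≡ 5 (mod 24). This is exactly N ≡ 5 (mod 24).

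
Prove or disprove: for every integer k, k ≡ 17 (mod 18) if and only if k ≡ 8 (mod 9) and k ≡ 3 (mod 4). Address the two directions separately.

(⇐) If k ≡ 8 (mod 9) and k ≡ 3 (mod 4), then by the Chinese remainder theorem k ≡ 35 (mod 36). Since 35 ≡ 17 (mod 18) and 18 ∣ 36, we get k ≡ 17 (mod 18).

(⇒) This fails: k = 17 gives 17 ≡ 17 (mod 18) but 17 ≡ 1 (mod 4), so the conjunction on the right does not hold.

Not equivalent: only (⇐) holds.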